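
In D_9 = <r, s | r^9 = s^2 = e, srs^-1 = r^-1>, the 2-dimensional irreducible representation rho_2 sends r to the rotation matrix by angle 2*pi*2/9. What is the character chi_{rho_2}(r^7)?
chi_{rho_2}(r^7) = 2*cos(2*pi*2*7/9) = -2*cos(pi/9)

Reasoning: rho_2(r^7) is rotation by angle 2*pi*2*7/9, whose trace is 2*cos(2*pi*2*7/9) = -2*cos(pi/9).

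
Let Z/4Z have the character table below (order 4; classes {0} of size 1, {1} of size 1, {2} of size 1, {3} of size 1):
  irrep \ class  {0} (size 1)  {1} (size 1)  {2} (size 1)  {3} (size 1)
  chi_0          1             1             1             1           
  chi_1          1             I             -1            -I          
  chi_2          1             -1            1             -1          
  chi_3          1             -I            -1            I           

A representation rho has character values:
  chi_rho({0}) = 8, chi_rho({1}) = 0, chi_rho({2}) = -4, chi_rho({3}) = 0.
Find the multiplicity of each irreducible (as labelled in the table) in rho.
Multiplicities: chi_0: 1, chi_1: 3, chi_2: 1, chi_3: 3.

Justification: Use <chi_rho, chi> = (1/|G|) sum_C |C| * chi_rho(C) * conj(chi(C)) with |G| = 4 for each irreducible chi in the table:
  <chi_rho, chi_0> = (1/4)[1*(8)*conj(1) + 1*(0)*conj(1) + 1*(-4)*conj(1) + 1*(0)*conj(1)]
      = (1/4)[(8) + (0) + (-4) + (0)] = 4/4 = 1
  <chi_rho, chi_1> = (1/4)[1*(8)*conj(1) + 1*(0)*conj(I) + 1*(-4)*conj(-1) + 1*(0)*conj(-I)]
      = (1/4)[(8) + (0) + (4) + (0)] = 12/4 = 3
  <chi_rho, chi_2> = (1/4)[1*(8)*conj(1) + 1*(0)*conj(-1) + 1*(-4)*conj(1) + 1*(0)*conj(-1)]
      = (1/4)[(8) + (0) + (-4) + (0)] = 4/4 = 1
  <chi_rho, chi_3> = (1/4)[1*(8)*conj(1) + 1*(0)*conj(-I) + 1*(-4)*conj(-1) + 1*(0)*conj(I)]
      = (1/4)[(8) + (0) + (4) + (0)] = 12/4 = 3
(Exp terms are combined using exp(i*s)*conj(exp(i*t)) = exp(i*(s-t)), and sums of them are collapsed using the identity that for every m > 1 the m distinct m-th roots of unity sum to 0, e.g. 1 + exp(2*I*pi/3) + exp(-2*I*pi/3) = 0.)
Dimension check: dim(rho) = sum (mult * dim) = 1*1 + 3*1 + 1*1 + 3*1 = 8 = chi_rho(e) = 8.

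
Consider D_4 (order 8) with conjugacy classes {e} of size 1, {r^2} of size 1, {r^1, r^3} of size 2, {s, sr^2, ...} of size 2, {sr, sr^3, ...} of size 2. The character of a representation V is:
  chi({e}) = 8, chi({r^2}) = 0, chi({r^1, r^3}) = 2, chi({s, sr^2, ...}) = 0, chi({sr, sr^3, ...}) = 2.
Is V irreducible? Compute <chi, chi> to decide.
Not irreducible (reducible): <chi, chi> = 10 > 1.

Reasoning: <chi, chi> = (1/|G|) sum_C |C| * |chi(C)|^2 = (1/8)[1*|8|^2 + 1*|0|^2 + 2*|2|^2 + 2*|0|^2 + 2*|2|^2]
  = (1/8)[(64) + (0) + (8) + (0) + (8)] = 80/8 = 10.
A character is irreducible iff <chi, chi> = 1, so this representation is reducible.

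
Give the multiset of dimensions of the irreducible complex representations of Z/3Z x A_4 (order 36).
Dimensions: 1, 1, 1, 1, 1, 1, 1, 1, 1, 3, 3, 3

Argument: There are 12 irreducibles (= number of conjugacy classes). Their dimensions d_i satisfy sum d_i^2 = |G| = 36: 1 + 1 + 1 + 1 + 1 + 1 + 1 + 1 + 1 + 9 + 9 + 9 = 36. (For the product with Z/3Z: each of the 3 1-dim characters of Z/3Z tensors with each irrep of A_4, giving 3 copies of each A_4-dimension.)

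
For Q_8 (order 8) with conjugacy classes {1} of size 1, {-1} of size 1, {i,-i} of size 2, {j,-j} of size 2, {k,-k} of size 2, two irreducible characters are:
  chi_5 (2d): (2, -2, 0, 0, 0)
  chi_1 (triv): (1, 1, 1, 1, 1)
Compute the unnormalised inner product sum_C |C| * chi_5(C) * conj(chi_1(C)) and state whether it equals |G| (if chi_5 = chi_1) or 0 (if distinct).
Sum = 0; so <chi_5, chi_1> = 0 (distinct irreducibles are orthogonal).

Reasoning: Compute term by term over conjugacy classes (|C| * chi_5(C) * conj(chi_1(C))):
  1*(2)*conj(1) + 1*(-2)*conj(1) + 2*(0)*conj(1) + 2*(0)*conj(1) + 2*(0)*conj(1)
  = (2) + (-2) + (0) + (0) + (0)
  = 0.
Dividing by |G| = 8 gives 0/8 = 0, matching the row-orthogonality relation <chi_5, chi_1> = [chi_5 = chi_1].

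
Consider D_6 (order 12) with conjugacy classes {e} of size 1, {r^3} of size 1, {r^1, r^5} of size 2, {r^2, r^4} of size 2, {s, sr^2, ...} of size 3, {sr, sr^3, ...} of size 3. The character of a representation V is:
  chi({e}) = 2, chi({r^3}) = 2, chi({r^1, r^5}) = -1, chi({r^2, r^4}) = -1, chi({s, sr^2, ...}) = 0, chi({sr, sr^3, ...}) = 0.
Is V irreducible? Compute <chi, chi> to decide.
Irreducible: <chi, chi> = 1.

Proof sketch: <chi, chi> = (1/|G|) sum_C |C| * |chi(C)|^2 = (1/12)[1*|2|^2 + 1*|2|^2 + 2*|-1|^2 + 2*|-1|^2 + 3*|0|^2 + 3*|0|^2]
  = (1/12)[(4) + (4) + (2) + (2) + (0) + (0)] = 12/12 = 1.
A character is irreducible iff <chi, chi> = 1, so this representation is irreducible.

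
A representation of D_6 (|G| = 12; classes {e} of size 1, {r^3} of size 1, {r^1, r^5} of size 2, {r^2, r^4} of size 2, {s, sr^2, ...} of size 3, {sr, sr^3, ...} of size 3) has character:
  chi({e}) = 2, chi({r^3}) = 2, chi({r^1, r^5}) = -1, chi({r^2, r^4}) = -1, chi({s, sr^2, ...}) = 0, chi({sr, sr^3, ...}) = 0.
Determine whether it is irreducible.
Irreducible: <chi, chi> = 1.

Reasoning: <chi, chi> = (1/|G|) sum_C |C| * |chi(C)|^2 = (1/12)[1*|2|^2 + 1*|2|^2 + 2*|-1|^2 + 2*|-1|^2 + 3*|0|^2 + 3*|0|^2]
  = (1/12)[(4) + (4) + (2) + (2) + (0) + (0)] = 12/12 = 1.
A character is irreducible iff <chi, chi> = 1, so this representation is irreducible.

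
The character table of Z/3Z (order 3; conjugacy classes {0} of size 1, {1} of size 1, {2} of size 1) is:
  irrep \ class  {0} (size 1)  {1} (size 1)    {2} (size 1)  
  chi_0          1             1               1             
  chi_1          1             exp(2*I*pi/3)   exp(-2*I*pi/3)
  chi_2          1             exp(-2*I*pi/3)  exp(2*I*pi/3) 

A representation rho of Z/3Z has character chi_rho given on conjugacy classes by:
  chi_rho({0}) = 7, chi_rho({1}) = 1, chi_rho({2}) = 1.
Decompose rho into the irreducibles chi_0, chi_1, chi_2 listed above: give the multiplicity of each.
Multiplicities: chi_0: 3, chi_1: 2, chi_2: 2.

Argument: Use <chi_rho, chi> = (1/|G|) sum_C |C| * chi_rho(C) * conj(chi(C)) with |G| = 3 for each irreducible chi in the table:
  <chi_rho, chi_0> = (1/3)[1*(7)*conj(1) + 1*(1)*conj(1) + 1*(1)*conj(1)]
      = (1/3)[(7) + (1) + (1)] = 9/3 = 3
  <chi_rho, chi_1> = (1/3)[1*(7)*conj(1) + 1*(1)*conj(exp(2*I*pi/3)) + 1*(1)*conj(exp(-2*I*pi/3))]
      = (1/3)[(7) + (2 + 3*exp(-2*I*pi/3) + 2*exp(2*I*pi/3)) + (2 + 2*exp(-2*I*pi/3) + 3*exp(2*I*pi/3))] = 6/3 = 2
  <chi_rho, chi_2> = (1/3)[1*(7)*conj(1) + 1*(1)*conj(exp(-2*I*pi/3)) + 1*(1)*conj(exp(2*I*pi/3))]
      = (1/3)[(7) + (2 + 2*exp(-2*I*pi/3) + 3*exp(2*I*pi/3)) + (2 + 3*exp(-2*I*pi/3) + 2*exp(2*I*pi/3))] = 6/3 = 2
(Exp terms are combined using exp(i*s)*conj(exp(i*t)) = exp(i*(s-t)), and sums of them are collapsed using the identity that for every m > 1 the m distinct m-th roots of unity sum to 0, e.g. 1 + exp(2*I*pi/3) + exp(-2*I*pi/3) = 0.)
Dimension check: dim(rho) = sum (mult * dim) = 3*1 + 2*1 + 2*1 = 7 = chi_rho(e) = 7.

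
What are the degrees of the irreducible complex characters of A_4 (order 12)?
Dimensions: 1, 1, 1, 3

Proof sketch: There are 4 irreducibles (= number of conjugacy classes). Their dimensions d_i satisfy sum d_i^2 = |G| = 12: 1 + 1 + 1 + 9 = 12.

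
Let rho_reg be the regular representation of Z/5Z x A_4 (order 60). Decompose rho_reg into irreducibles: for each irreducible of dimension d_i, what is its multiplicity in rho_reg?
Each irreducible V_i of dimension d_i appears with multiplicity d_i, i.e. rho_reg = (direct sum over all irreducibles V_i) d_i V_i. The irreducible dimensions for Z/5Z x A_4 are 1, 1, 1, 1, 1, 1, 1, 1, 1, 1, 1, 1, 1, 1, 1, 3, 3, 3, 3, 3: 15 irreducibles of dimension 1, each with multiplicity 1; 5 irreducibles of dimension 3, each with multiplicity 3. Total dimension 15*1*1 + 5*3*3 = 60 = |G|.

Details: General theorem: in the regular representation of a finite group G, each irreducible appears with multiplicity equal to its dimension. Check: dim(rho_reg) = sum d_i^2 = 1 + 1 + 1 + 1 + 1 + 1 + 1 + 1 + 1 + 1 + 1 + 1 + 1 + 1 + 1 + 9 + 9 + 9 + 9 + 9 = 60 = |G|.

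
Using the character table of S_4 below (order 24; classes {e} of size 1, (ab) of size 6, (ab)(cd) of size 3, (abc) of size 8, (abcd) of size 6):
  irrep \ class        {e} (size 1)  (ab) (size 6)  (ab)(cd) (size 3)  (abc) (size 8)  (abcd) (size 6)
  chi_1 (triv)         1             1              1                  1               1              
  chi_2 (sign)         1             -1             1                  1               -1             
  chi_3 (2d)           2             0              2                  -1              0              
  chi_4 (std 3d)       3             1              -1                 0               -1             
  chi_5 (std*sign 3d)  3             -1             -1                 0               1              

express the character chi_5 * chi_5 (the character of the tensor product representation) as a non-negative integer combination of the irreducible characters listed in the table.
chi_5 tensor chi_5 = chi_1 + chi_3 + chi_4 + chi_5 (all other irreducibles have multiplicity 0).

Why: The character of a tensor product is the pointwise product (chi_5 * chi_5)(C) = chi_5(C) * chi_5(C):
  {e}: (3)*(3), (ab): (-1)*(-1), (ab)(cd): (-1)*(-1), (abc): (0)*(0), (abcd): (1)*(1)
so (chi_5 * chi_5) takes values
  {e} -> 9, (ab) -> 1, (ab)(cd) -> 1, (abc) -> 0, (abcd) -> 1.
Now take the inner product of this character with each irreducible chi from the table, <chi_5*chi_5, chi> = (1/24) sum_C |C| (chi_5*chi_5)(C) conj(chi(C)):
  <chi_5*chi_5, chi_1> = (1/24)[1*(9)*conj(1) + 6*(1)*conj(1) + 3*(1)*conj(1) + 8*(0)*conj(1) + 6*(1)*conj(1)]
      = (1/24)[(9) + (6) + (3) + (0) + (6)] = 24/24 = 1
  <chi_5*chi_5, chi_2> = (1/24)[1*(9)*conj(1) + 6*(1)*conj(-1) + 3*(1)*conj(1) + 8*(0)*conj(1) + 6*(1)*conj(-1)]
      = (1/24)[(9) + (-6) + (3) + (0) + (-6)] = 0/24 = 0
  <chi_5*chi_5, chi_3> = (1/24)[1*(9)*conj(2) + 6*(1)*conj(0) + 3*(1)*conj(2) + 8*(0)*conj(-1) + 6*(1)*conj(0)]
      = (1/24)[(18) + (0) + (6) + (0) + (0)] = 24/24 = 1
  <chi_5*chi_5, chi_4> = (1/24)[1*(9)*conj(3) + 6*(1)*conj(1) + 3*(1)*conj(-1) + 8*(0)*conj(0) + 6*(1)*conj(-1)]
      = (1/24)[(27) + (6) + (-3) + (0) + (-6)] = 24/24 = 1
  <chi_5*chi_5, chi_5> = (1/24)[1*(9)*conj(3) + 6*(1)*conj(-1) + 3*(1)*conj(-1) + 8*(0)*conj(0) + 6*(1)*conj(1)]
      = (1/24)[(27) + (-6) + (-3) + (0) + (6)] = 24/24 = 1
Hence the multiplicities are chi_1: 1, chi_3: 1, chi_4: 1, chi_5: 1. Dimension check: dim(chi_5)*dim(chi_5) = 3*3 = 9 and sum (mult * dim) = 1*1 + 1*2 + 1*3 + 1*3 = 9.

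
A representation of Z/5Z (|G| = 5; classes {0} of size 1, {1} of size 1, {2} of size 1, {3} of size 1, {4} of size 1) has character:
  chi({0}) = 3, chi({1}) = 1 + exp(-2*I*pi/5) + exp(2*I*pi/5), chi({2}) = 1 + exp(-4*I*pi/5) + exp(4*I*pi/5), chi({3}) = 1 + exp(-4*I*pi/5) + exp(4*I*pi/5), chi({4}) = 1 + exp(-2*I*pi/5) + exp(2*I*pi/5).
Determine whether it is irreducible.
Not irreducible (reducible): <chi, chi> = 3 > 1.

Proof sketch: <chi, chi> = (1/|G|) sum_C |C| * |chi(C)|^2 = (1/5)[1*|3|^2 + 1*|1 + exp(-2*I*pi/5) + exp(2*I*pi/5)|^2 + 1*|1 + exp(-4*I*pi/5) + exp(4*I*pi/5)|^2 + 1*|1 + exp(-4*I*pi/5) + exp(4*I*pi/5)|^2 + 1*|1 + exp(-2*I*pi/5) + exp(2*I*pi/5)|^2]
  = (1/5)[(9) + (3 + 2*exp(-2*I*pi/5) + exp(-4*I*pi/5) + exp(4*I*pi/5) + 2*exp(2*I*pi/5)) + (3 + 2*exp(-4*I*pi/5) + exp(-2*I*pi/5) + exp(2*I*pi/5) + 2*exp(4*I*pi/5)) + (3 + 2*exp(-4*I*pi/5) + exp(-2*I*pi/5) + exp(2*I*pi/5) + 2*exp(4*I*pi/5)) + (3 + 2*exp(-2*I*pi/5) + exp(-4*I*pi/5) + exp(4*I*pi/5) + 2*exp(2*I*pi/5))] = 15/5 = 3.
(Exp terms are combined using exp(i*s)*conj(exp(i*t)) = exp(i*(s-t)), and sums of them are collapsed using the identity that for every m > 1 the m distinct m-th roots of unity sum to 0, e.g. 1 + exp(2*I*pi/3) + exp(-2*I*pi/3) = 0.)
A character is irreducible iff <chi, chi> = 1, so this representation is reducible.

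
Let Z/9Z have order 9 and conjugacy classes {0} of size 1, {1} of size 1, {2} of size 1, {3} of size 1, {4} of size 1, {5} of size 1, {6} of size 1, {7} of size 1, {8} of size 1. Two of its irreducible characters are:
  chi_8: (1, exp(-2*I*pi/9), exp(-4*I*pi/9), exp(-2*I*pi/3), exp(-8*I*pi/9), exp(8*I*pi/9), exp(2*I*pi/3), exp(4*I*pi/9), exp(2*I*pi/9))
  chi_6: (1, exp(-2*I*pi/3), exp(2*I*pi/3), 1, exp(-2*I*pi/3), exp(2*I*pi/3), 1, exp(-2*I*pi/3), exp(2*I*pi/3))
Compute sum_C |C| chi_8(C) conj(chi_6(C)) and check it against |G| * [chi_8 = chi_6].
Sum = 0; so <chi_8, chi_6> = 0 (distinct irreducibles are orthogonal).

Argument: Compute term by term over conjugacy classes (|C| * chi_8(C) * conj(chi_6(C))):
  1*(1)*conj(1) + 1*(exp(-2*I*pi/9))*conj(exp(-2*I*pi/3)) + 1*(exp(-4*I*pi/9))*conj(exp(2*I*pi/3)) + 1*(exp(-2*I*pi/3))*conj(1) + 1*(exp(-8*I*pi/9))*conj(exp(-2*I*pi/3)) + 1*(exp(8*I*pi/9))*conj(exp(2*I*pi/3)) + 1*(exp(2*I*pi/3))*conj(1) + 1*(exp(4*I*pi/9))*conj(exp(-2*I*pi/3)) + 1*(exp(2*I*pi/9))*conj(exp(2*I*pi/3))
  = (1) + (exp(4*I*pi/9)) + (exp(8*I*pi/9)) + (exp(-2*I*pi/3)) + (exp(-2*I*pi/9)) + (exp(2*I*pi/9)) + (exp(2*I*pi/3)) + (exp(-8*I*pi/9)) + (exp(-4*I*pi/9))
  = 0.
(Exp terms are combined using exp(i*s)*conj(exp(i*t)) = exp(i*(s-t)), and sums of them are collapsed using the identity that for every m > 1 the m distinct m-th roots of unity sum to 0, e.g. 1 + exp(2*I*pi/3) + exp(-2*I*pi/3) = 0.)
Dividing by |G| = 9 gives 0/9 = 0, matching the row-orthogonality relation <chi_8, chi_6> = [chi_8 = chi_6].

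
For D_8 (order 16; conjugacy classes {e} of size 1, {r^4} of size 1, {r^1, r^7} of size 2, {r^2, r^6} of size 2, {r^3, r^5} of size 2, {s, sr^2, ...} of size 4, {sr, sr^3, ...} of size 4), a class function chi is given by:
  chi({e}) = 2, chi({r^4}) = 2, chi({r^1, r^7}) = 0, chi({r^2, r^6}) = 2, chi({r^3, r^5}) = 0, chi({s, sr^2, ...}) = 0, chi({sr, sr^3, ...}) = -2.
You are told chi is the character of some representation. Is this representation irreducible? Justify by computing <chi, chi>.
Not irreducible (reducible): <chi, chi> = 2 > 1.

Justification: <chi, chi> = (1/|G|) sum_C |C| * |chi(C)|^2 = (1/16)[1*|2|^2 + 1*|2|^2 + 2*|0|^2 + 2*|2|^2 + 2*|0|^2 + 4*|0|^2 + 4*|-2|^2]
  = (1/16)[(4) + (4) + (0) + (8) + (0) + (0) + (16)] = 32/16 = 2.
A character is irreducible iff <chi, chi> = 1, so this representation is reducible.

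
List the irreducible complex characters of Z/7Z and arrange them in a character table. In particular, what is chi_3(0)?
Character table of Z/7Z (irreps indexed chi_0,...,chi_6 with chi_k(m) = zeta_7^(k*m), zeta_7 = exp(2*pi*i/7)):
  irrep \ class  {0} (size 1)  {1} (size 1)    {2} (size 1)    {3} (size 1)    {4} (size 1)    {5} (size 1)    {6} (size 1)  
  chi_0          1             1               1               1               1               1               1             
  chi_1          1             exp(2*I*pi/7)   exp(4*I*pi/7)   exp(6*I*pi/7)   exp(-6*I*pi/7)  exp(-4*I*pi/7)  exp(-2*I*pi/7)
  chi_2          1             exp(4*I*pi/7)   exp(-6*I*pi/7)  exp(-2*I*pi/7)  exp(2*I*pi/7)   exp(6*I*pi/7)   exp(-4*I*pi/7)
  chi_3          1             exp(6*I*pi/7)   exp(-2*I*pi/7)  exp(4*I*pi/7)   exp(-4*I*pi/7)  exp(2*I*pi/7)   exp(-6*I*pi/7)
  chi_4          1             exp(-6*I*pi/7)  exp(2*I*pi/7)   exp(-4*I*pi/7)  exp(4*I*pi/7)   exp(-2*I*pi/7)  exp(6*I*pi/7) 
  chi_5          1             exp(-4*I*pi/7)  exp(6*I*pi/7)   exp(2*I*pi/7)   exp(-2*I*pi/7)  exp(-6*I*pi/7)  exp(4*I*pi/7) 
  chi_6          1             exp(-2*I*pi/7)  exp(-4*I*pi/7)  exp(-6*I*pi/7)  exp(6*I*pi/7)   exp(4*I*pi/7)   exp(2*I*pi/7) 

Spot check: chi_3(0) = zeta_7^(3*0) = zeta_7^0 = 1.

Z/7Z is abelian, so all 7 irreducible complex representations are 1-dimensional. They are given by chi_k(m) = zeta_7^(k*m) for k = 0,...,6. Row orthogonality: sum_m chi_k(m) conj(chi_l(m)) = 7 * [k = l].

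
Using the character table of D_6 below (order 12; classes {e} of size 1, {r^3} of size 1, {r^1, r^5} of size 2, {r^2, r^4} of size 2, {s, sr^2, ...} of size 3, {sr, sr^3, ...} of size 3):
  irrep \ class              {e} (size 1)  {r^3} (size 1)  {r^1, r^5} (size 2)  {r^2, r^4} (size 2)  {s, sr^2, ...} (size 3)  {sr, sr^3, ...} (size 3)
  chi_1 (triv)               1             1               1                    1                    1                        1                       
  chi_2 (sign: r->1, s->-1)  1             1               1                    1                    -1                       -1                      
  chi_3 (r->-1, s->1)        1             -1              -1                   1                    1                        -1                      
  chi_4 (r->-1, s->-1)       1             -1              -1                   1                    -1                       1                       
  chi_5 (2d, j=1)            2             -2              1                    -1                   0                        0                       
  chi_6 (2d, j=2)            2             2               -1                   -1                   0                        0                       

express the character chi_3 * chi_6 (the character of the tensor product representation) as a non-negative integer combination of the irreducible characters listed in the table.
chi_3 tensor chi_6 = chi_5 (all other irreducibles have multiplicity 0).

Why: The character of a tensor product is the pointwise product (chi_3 * chi_6)(C) = chi_3(C) * chi_6(C):
  {e}: (1)*(2), {r^3}: (-1)*(2), {r^1, r^5}: (-1)*(-1), {r^2, r^4}: (1)*(-1), {s, sr^2, ...}: (1)*(0), {sr, sr^3, ...}: (-1)*(0)
so (chi_3 * chi_6) takes values
  {e} -> 2, {r^3} -> -2, {r^1, r^5} -> 1, {r^2, r^4} -> -1, {s, sr^2, ...} -> 0, {sr, sr^3, ...} -> 0.
Now take the inner product of this character with each irreducible chi from the table, <chi_3*chi_6, chi> = (1/12) sum_C |C| (chi_3*chi_6)(C) conj(chi(C)):
  <chi_3*chi_6, chi_1> = (1/12)[1*(2)*conj(1) + 1*(-2)*conj(1) + 2*(1)*conj(1) + 2*(-1)*conj(1) + 3*(0)*conj(1) + 3*(0)*conj(1)]
      = (1/12)[(2) + (-2) + (2) + (-2) + (0) + (0)] = 0/12 = 0
  <chi_3*chi_6, chi_2> = (1/12)[1*(2)*conj(1) + 1*(-2)*conj(1) + 2*(1)*conj(1) + 2*(-1)*conj(1) + 3*(0)*conj(-1) + 3*(0)*conj(-1)]
      = (1/12)[(2) + (-2) + (2) + (-2) + (0) + (0)] = 0/12 = 0
  <chi_3*chi_6, chi_3> = (1/12)[1*(2)*conj(1) + 1*(-2)*conj(-1) + 2*(1)*conj(-1) + 2*(-1)*conj(1) + 3*(0)*conj(1) + 3*(0)*conj(-1)]
      = (1/12)[(2) + (2) + (-2) + (-2) + (0) + (0)] = 0/12 = 0
  <chi_3*chi_6, chi_4> = (1/12)[1*(2)*conj(1) + 1*(-2)*conj(-1) + 2*(1)*conj(-1) + 2*(-1)*conj(1) + 3*(0)*conj(-1) + 3*(0)*conj(1)]
      = (1/12)[(2) + (2) + (-2) + (-2) + (0) + (0)] = 0/12 = 0
  <chi_3*chi_6, chi_5> = (1/12)[1*(2)*conj(2) + 1*(-2)*conj(-2) + 2*(1)*conj(1) + 2*(-1)*conj(-1) + 3*(0)*conj(0) + 3*(0)*conj(0)]
      = (1/12)[(4) + (4) + (2) + (2) + (0) + (0)] = 12/12 = 1
  <chi_3*chi_6, chi_6> = (1/12)[1*(2)*conj(2) + 1*(-2)*conj(2) + 2*(1)*conj(-1) + 2*(-1)*conj(-1) + 3*(0)*conj(0) + 3*(0)*conj(0)]
      = (1/12)[(4) + (-4) + (-2) + (2) + (0) + (0)] = 0/12 = 0
Hence the multiplicities are chi_5: 1. Dimension check: dim(chi_3)*dim(chi_6) = 1*2 = 2 and sum (mult * dim) = 1*2 = 2.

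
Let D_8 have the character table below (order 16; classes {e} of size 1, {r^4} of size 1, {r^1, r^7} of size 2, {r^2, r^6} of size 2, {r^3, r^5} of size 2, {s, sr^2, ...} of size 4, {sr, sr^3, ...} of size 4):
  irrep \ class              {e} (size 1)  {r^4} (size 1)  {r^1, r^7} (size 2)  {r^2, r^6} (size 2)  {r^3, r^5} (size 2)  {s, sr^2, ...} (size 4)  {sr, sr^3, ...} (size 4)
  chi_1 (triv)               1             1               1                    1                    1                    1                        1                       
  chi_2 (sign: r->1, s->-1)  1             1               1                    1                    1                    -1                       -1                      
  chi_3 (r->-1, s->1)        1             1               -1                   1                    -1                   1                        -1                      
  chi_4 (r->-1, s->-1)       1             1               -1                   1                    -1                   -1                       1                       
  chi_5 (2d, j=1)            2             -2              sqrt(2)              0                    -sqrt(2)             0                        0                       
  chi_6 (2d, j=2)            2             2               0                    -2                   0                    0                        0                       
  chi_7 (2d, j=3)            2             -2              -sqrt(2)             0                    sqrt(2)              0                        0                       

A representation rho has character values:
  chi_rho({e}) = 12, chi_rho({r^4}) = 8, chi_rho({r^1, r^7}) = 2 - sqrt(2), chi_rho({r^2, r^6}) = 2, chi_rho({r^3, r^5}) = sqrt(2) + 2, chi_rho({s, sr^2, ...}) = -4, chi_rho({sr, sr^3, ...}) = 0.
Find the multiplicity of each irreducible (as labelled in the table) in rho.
Multiplicities: chi_1: 1, chi_2: 3, chi_3: 0, chi_4: 2, chi_5: 0, chi_6: 2, chi_7: 1.

Working: Use <chi_rho, chi> = (1/|G|) sum_C |C| * chi_rho(C) * conj(chi(C)) with |G| = 16 for each irreducible chi in the table:
  <chi_rho, chi_1> = (1/16)[1*(12)*conj(1) + 1*(8)*conj(1) + 2*(2 - sqrt(2))*conj(1) + 2*(2)*conj(1) + 2*(sqrt(2) + 2)*conj(1) + 4*(-4)*conj(1) + 4*(0)*conj(1)]
      = (1/16)[(12) + (8) + (4 - 2*sqrt(2)) + (4) + (2*sqrt(2) + 4) + (-16) + (0)] = 16/16 = 1
  <chi_rho, chi_2> = (1/16)[1*(12)*conj(1) + 1*(8)*conj(1) + 2*(2 - sqrt(2))*conj(1) + 2*(2)*conj(1) + 2*(sqrt(2) + 2)*conj(1) + 4*(-4)*conj(-1) + 4*(0)*conj(-1)]
      = (1/16)[(12) + (8) + (4 - 2*sqrt(2)) + (4) + (2*sqrt(2) + 4) + (16) + (0)] = 48/16 = 3
  <chi_rho, chi_3> = (1/16)[1*(12)*conj(1) + 1*(8)*conj(1) + 2*(2 - sqrt(2))*conj(-1) + 2*(2)*conj(1) + 2*(sqrt(2) + 2)*conj(-1) + 4*(-4)*conj(1) + 4*(0)*conj(-1)]
      = (1/16)[(12) + (8) + (-4 + 2*sqrt(2)) + (4) + (-4 - 2*sqrt(2)) + (-16) + (0)] = 0/16 = 0
  <chi_rho, chi_4> = (1/16)[1*(12)*conj(1) + 1*(8)*conj(1) + 2*(2 - sqrt(2))*conj(-1) + 2*(2)*conj(1) + 2*(sqrt(2) + 2)*conj(-1) + 4*(-4)*conj(-1) + 4*(0)*conj(1)]
      = (1/16)[(12) + (8) + (-4 + 2*sqrt(2)) + (4) + (-4 - 2*sqrt(2)) + (16) + (0)] = 32/16 = 2
  <chi_rho, chi_5> = (1/16)[1*(12)*conj(2) + 1*(8)*conj(-2) + 2*(2 - sqrt(2))*conj(sqrt(2)) + 2*(2)*conj(0) + 2*(sqrt(2) + 2)*conj(-sqrt(2)) + 4*(-4)*conj(0) + 4*(0)*conj(0)]
      = (1/16)[(24) + (-16) + (-4 + 4*sqrt(2)) + (0) + (-4*sqrt(2) - 4) + (0) + (0)] = 0/16 = 0
  <chi_rho, chi_6> = (1/16)[1*(12)*conj(2) + 1*(8)*conj(2) + 2*(2 - sqrt(2))*conj(0) + 2*(2)*conj(-2) + 2*(sqrt(2) + 2)*conj(0) + 4*(-4)*conj(0) + 4*(0)*conj(0)]
      = (1/16)[(24) + (16) + (0) + (-8) + (0) + (0) + (0)] = 32/16 = 2
  <chi_rho, chi_7> = (1/16)[1*(12)*conj(2) + 1*(8)*conj(-2) + 2*(2 - sqrt(2))*conj(-sqrt(2)) + 2*(2)*conj(0) + 2*(sqrt(2) + 2)*conj(sqrt(2)) + 4*(-4)*conj(0) + 4*(0)*conj(0)]
      = (1/16)[(24) + (-16) + (4 - 4*sqrt(2)) + (0) + (4 + 4*sqrt(2)) + (0) + (0)] = 16/16 = 1
Dimension check: dim(rho) = sum (mult * dim) = 1*1 + 3*1 + 0*1 + 2*1 + 0*2 + 2*2 + 1*2 = 12 = chi_rho(e) = 12.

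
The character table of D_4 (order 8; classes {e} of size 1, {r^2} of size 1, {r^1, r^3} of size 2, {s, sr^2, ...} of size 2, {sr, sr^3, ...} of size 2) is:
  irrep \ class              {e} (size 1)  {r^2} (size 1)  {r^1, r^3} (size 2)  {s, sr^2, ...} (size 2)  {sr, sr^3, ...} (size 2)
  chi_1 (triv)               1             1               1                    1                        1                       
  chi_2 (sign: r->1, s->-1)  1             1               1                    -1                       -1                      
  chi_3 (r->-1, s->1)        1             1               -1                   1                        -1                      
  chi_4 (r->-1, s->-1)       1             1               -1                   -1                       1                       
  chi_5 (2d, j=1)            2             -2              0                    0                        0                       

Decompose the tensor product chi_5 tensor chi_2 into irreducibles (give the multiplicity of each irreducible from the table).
chi_5 tensor chi_2 = chi_5 (all other irreducibles have multiplicity 0).

Justification: The character of a tensor product is the pointwise product (chi_5 * chi_2)(C) = chi_5(C) * chi_2(C):
  {e}: (2)*(1), {r^2}: (-2)*(1), {r^1, r^3}: (0)*(1), {s, sr^2, ...}: (0)*(-1), {sr, sr^3, ...}: (0)*(-1)
so (chi_5 * chi_2) takes values
  {e} -> 2, {r^2} -> -2, {r^1, r^3} -> 0, {s, sr^2, ...} -> 0, {sr, sr^3, ...} -> 0.
Now take the inner product of this character with each irreducible chi from the table, <chi_5*chi_2, chi> = (1/8) sum_C |C| (chi_5*chi_2)(C) conj(chi(C)):
  <chi_5*chi_2, chi_1> = (1/8)[1*(2)*conj(1) + 1*(-2)*conj(1) + 2*(0)*conj(1) + 2*(0)*conj(1) + 2*(0)*conj(1)]
      = (1/8)[(2) + (-2) + (0) + (0) + (0)] = 0/8 = 0
  <chi_5*chi_2, chi_2> = (1/8)[1*(2)*conj(1) + 1*(-2)*conj(1) + 2*(0)*conj(1) + 2*(0)*conj(-1) + 2*(0)*conj(-1)]
      = (1/8)[(2) + (-2) + (0) + (0) + (0)] = 0/8 = 0
  <chi_5*chi_2, chi_3> = (1/8)[1*(2)*conj(1) + 1*(-2)*conj(1) + 2*(0)*conj(-1) + 2*(0)*conj(1) + 2*(0)*conj(-1)]
      = (1/8)[(2) + (-2) + (0) + (0) + (0)] = 0/8 = 0
  <chi_5*chi_2, chi_4> = (1/8)[1*(2)*conj(1) + 1*(-2)*conj(1) + 2*(0)*conj(-1) + 2*(0)*conj(-1) + 2*(0)*conj(1)]
      = (1/8)[(2) + (-2) + (0) + (0) + (0)] = 0/8 = 0
  <chi_5*chi_2, chi_5> = (1/8)[1*(2)*conj(2) + 1*(-2)*conj(-2) + 2*(0)*conj(0) + 2*(0)*conj(0) + 2*(0)*conj(0)]
      = (1/8)[(4) + (4) + (0) + (0) + (0)] = 8/8 = 1
Hence the multiplicities are chi_5: 1. Dimension check: dim(chi_5)*dim(chi_2) = 2*1 = 2 and sum (mult * dim) = 1*2 = 2.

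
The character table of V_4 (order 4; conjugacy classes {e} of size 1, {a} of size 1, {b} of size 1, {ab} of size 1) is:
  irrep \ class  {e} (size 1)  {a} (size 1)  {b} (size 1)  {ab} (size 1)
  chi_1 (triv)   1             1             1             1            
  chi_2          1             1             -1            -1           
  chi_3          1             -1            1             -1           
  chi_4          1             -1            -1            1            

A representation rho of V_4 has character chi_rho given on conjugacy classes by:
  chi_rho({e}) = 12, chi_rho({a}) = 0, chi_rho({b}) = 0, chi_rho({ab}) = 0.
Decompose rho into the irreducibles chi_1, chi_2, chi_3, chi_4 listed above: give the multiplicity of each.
Multiplicities: chi_1: 3, chi_2: 3, chi_3: 3, chi_4: 3.

Details: Use <chi_rho, chi> = (1/|G|) sum_C |C| * chi_rho(C) * conj(chi(C)) with |G| = 4 for each irreducible chi in the table:
  <chi_rho, chi_1> = (1/4)[1*(12)*conj(1) + 1*(0)*conj(1) + 1*(0)*conj(1) + 1*(0)*conj(1)]
      = (1/4)[(12) + (0) + (0) + (0)] = 12/4 = 3
  <chi_rho, chi_2> = (1/4)[1*(12)*conj(1) + 1*(0)*conj(1) + 1*(0)*conj(-1) + 1*(0)*conj(-1)]
      = (1/4)[(12) + (0) + (0) + (0)] = 12/4 = 3
  <chi_rho, chi_3> = (1/4)[1*(12)*conj(1) + 1*(0)*conj(-1) + 1*(0)*conj(1) + 1*(0)*conj(-1)]
      = (1/4)[(12) + (0) + (0) + (0)] = 12/4 = 3
  <chi_rho, chi_4> = (1/4)[1*(12)*conj(1) + 1*(0)*conj(-1) + 1*(0)*conj(-1) + 1*(0)*conj(1)]
      = (1/4)[(12) + (0) + (0) + (0)] = 12/4 = 3
Dimension check: dim(rho) = sum (mult * dim) = 3*1 + 3*1 + 3*1 + 3*1 = 12 = chi_rho(e) = 12.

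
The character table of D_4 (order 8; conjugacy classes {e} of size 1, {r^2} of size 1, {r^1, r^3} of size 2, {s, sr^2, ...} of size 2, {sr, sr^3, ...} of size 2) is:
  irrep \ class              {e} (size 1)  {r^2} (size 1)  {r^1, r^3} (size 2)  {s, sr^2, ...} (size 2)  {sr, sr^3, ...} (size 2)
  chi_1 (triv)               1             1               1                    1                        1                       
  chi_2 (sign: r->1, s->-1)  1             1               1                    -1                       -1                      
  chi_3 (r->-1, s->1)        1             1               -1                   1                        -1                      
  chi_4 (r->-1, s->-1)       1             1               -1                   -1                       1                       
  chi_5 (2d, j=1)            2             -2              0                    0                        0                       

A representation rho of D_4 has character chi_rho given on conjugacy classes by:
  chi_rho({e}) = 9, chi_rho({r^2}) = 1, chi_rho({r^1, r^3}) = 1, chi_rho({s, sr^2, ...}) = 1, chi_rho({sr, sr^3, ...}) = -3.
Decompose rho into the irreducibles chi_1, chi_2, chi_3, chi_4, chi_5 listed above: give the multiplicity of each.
Multiplicities: chi_1: 1, chi_2: 2, chi_3: 2, chi_4: 0, chi_5: 2.

Working: Use <chi_rho, chi> = (1/|G|) sum_C |C| * chi_rho(C) * conj(chi(C)) with |G| = 8 for each irreducible chi in the table:
  <chi_rho, chi_1> = (1/8)[1*(9)*conj(1) + 1*(1)*conj(1) + 2*(1)*conj(1) + 2*(1)*conj(1) + 2*(-3)*conj(1)]
      = (1/8)[(9) + (1) + (2) + (2) + (-6)] = 8/8 = 1
  <chi_rho, chi_2> = (1/8)[1*(9)*conj(1) + 1*(1)*conj(1) + 2*(1)*conj(1) + 2*(1)*conj(-1) + 2*(-3)*conj(-1)]
      = (1/8)[(9) + (1) + (2) + (-2) + (6)] = 16/8 = 2
  <chi_rho, chi_3> = (1/8)[1*(9)*conj(1) + 1*(1)*conj(1) + 2*(1)*conj(-1) + 2*(1)*conj(1) + 2*(-3)*conj(-1)]
      = (1/8)[(9) + (1) + (-2) + (2) + (6)] = 16/8 = 2
  <chi_rho, chi_4> = (1/8)[1*(9)*conj(1) + 1*(1)*conj(1) + 2*(1)*conj(-1) + 2*(1)*conj(-1) + 2*(-3)*conj(1)]
      = (1/8)[(9) + (1) + (-2) + (-2) + (-6)] = 0/8 = 0
  <chi_rho, chi_5> = (1/8)[1*(9)*conj(2) + 1*(1)*conj(-2) + 2*(1)*conj(0) + 2*(1)*conj(0) + 2*(-3)*conj(0)]
      = (1/8)[(18) + (-2) + (0) + (0) + (0)] = 16/8 = 2
Dimension check: dim(rho) = sum (mult * dim) = 1*1 + 2*1 + 2*1 + 0*1 + 2*2 = 9 = chi_rho(e) = 9.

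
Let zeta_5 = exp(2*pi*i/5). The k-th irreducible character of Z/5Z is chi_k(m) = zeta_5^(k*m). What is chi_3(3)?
chi_3(3) = zeta_5^9 = exp(-2*I*pi/5)

chi_3(3) = zeta_5^(3*3) = zeta_5^9. Since zeta_5^5 = 1, this equals zeta_5^4 = exp(2*pi*i*4/5) = exp(-2*I*pi/5).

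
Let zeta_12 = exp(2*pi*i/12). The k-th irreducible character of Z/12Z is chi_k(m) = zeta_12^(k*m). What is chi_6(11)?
chi_6(11) = zeta_12^66 = -1

Explanation: chi_6(11) = zeta_12^(6*11) = zeta_12^66. Since zeta_12^12 = 1, this equals zeta_12^6 = exp(2*pi*i*6/12) = -1.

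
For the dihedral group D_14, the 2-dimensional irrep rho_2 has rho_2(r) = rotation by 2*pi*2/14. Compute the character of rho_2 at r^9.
chi_{rho_2}(r^9) = 2*cos(2*pi*2*9/14) = -2*cos(3*pi/7)

Explanation: rho_2(r^9) is rotation by angle 2*pi*2*9/14, whose trace is 2*cos(2*pi*2*9/14) = -2*cos(3*pi/7).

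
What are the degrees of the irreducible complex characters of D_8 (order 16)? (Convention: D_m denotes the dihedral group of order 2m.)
Dimensions: 1, 1, 1, 1, 2, 2, 2

Argument: There are 7 irreducibles (= number of conjugacy classes). Their dimensions d_i satisfy sum d_i^2 = |G| = 16: 1 + 1 + 1 + 1 + 4 + 4 + 4 = 16.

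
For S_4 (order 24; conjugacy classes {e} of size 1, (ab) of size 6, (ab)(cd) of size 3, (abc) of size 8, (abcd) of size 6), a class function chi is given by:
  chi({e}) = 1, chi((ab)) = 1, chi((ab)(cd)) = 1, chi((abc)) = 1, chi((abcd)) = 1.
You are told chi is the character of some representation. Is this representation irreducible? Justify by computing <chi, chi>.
Irreducible: <chi, chi> = 1.

Argument: <chi, chi> = (1/|G|) sum_C |C| * |chi(C)|^2 = (1/24)[1*|1|^2 + 6*|1|^2 + 3*|1|^2 + 8*|1|^2 + 6*|1|^2]
  = (1/24)[(1) + (6) + (3) + (8) + (6)] = 24/24 = 1.
A character is irreducible iff <chi, chi> = 1, so this representation is irreducible.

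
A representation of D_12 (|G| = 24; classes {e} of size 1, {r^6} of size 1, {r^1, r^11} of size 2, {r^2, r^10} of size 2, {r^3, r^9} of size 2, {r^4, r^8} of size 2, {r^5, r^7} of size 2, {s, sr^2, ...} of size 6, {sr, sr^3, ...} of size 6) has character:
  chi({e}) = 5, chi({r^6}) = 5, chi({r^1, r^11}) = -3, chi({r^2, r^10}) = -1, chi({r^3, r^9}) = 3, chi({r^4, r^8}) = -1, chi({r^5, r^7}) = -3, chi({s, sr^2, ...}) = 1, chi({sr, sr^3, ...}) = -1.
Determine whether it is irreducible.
Not irreducible (reducible): <chi, chi> = 5 > 1.

Reasoning: <chi, chi> = (1/|G|) sum_C |C| * |chi(C)|^2 = (1/24)[1*|5|^2 + 1*|5|^2 + 2*|-3|^2 + 2*|-1|^2 + 2*|3|^2 + 2*|-1|^2 + 2*|-3|^2 + 6*|1|^2 + 6*|-1|^2]
  = (1/24)[(25) + (25) + (18) + (2) + (18) + (2) + (18) + (6) + (6)] = 120/24 = 5.
A character is irreducible iff <chi, chi> = 1, so this representation is reducible.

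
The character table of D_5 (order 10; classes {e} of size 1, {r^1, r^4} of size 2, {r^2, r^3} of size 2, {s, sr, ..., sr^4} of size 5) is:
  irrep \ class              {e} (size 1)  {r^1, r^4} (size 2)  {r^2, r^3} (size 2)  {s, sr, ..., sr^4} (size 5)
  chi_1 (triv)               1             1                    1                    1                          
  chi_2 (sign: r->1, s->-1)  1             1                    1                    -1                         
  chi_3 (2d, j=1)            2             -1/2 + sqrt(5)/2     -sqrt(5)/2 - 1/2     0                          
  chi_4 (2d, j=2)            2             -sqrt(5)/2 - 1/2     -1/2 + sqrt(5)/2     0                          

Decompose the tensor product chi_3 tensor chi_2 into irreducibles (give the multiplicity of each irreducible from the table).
chi_3 tensor chi_2 = chi_3 (all other irreducibles have multiplicity 0).

Working: The character of a tensor product is the pointwise product (chi_3 * chi_2)(C) = chi_3(C) * chi_2(C):
  {e}: (2)*(1), {r^1, r^4}: (-1/2 + sqrt(5)/2)*(1), {r^2, r^3}: (-sqrt(5)/2 - 1/2)*(1), {s, sr, ..., sr^4}: (0)*(-1)
so (chi_3 * chi_2) takes values
  {e} -> 2, {r^1, r^4} -> -1/2 + sqrt(5)/2, {r^2, r^3} -> -sqrt(5)/2 - 1/2, {s, sr, ..., sr^4} -> 0.
Now take the inner product of this character with each irreducible chi from the table, <chi_3*chi_2, chi> = (1/10) sum_C |C| (chi_3*chi_2)(C) conj(chi(C)):
  <chi_3*chi_2, chi_1> = (1/10)[1*(2)*conj(1) + 2*(-1/2 + sqrt(5)/2)*conj(1) + 2*(-sqrt(5)/2 - 1/2)*conj(1) + 5*(0)*conj(1)]
      = (1/10)[(2) + (-1 + sqrt(5)) + (-sqrt(5) - 1) + (0)] = 0/10 = 0
  <chi_3*chi_2, chi_2> = (1/10)[1*(2)*conj(1) + 2*(-1/2 + sqrt(5)/2)*conj(1) + 2*(-sqrt(5)/2 - 1/2)*conj(1) + 5*(0)*conj(-1)]
      = (1/10)[(2) + (-1 + sqrt(5)) + (-sqrt(5) - 1) + (0)] = 0/10 = 0
  <chi_3*chi_2, chi_3> = (1/10)[1*(2)*conj(2) + 2*(-1/2 + sqrt(5)/2)*conj(-1/2 + sqrt(5)/2) + 2*(-sqrt(5)/2 - 1/2)*conj(-sqrt(5)/2 - 1/2) + 5*(0)*conj(0)]
      = (1/10)[(4) + (3 - sqrt(5)) + (sqrt(5) + 3) + (0)] = 10/10 = 1
  <chi_3*chi_2, chi_4> = (1/10)[1*(2)*conj(2) + 2*(-1/2 + sqrt(5)/2)*conj(-sqrt(5)/2 - 1/2) + 2*(-sqrt(5)/2 - 1/2)*conj(-1/2 + sqrt(5)/2) + 5*(0)*conj(0)]
      = (1/10)[(4) + (-2) + (-2) + (0)] = 0/10 = 0
Hence the multiplicities are chi_3: 1. Dimension check: dim(chi_3)*dim(chi_2) = 2*1 = 2 and sum (mult * dim) = 1*2 = 2.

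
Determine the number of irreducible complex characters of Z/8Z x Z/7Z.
56

Justification: The number of irreducible complex representations of a finite group equals its number of conjugacy classes. Z/8Z x Z/7Z is abelian of order 56, so every element is its own conjugacy class: 56 classes, so Z/8Z x Z/7Z (order 56) has exactly 56 irreducible complex representations.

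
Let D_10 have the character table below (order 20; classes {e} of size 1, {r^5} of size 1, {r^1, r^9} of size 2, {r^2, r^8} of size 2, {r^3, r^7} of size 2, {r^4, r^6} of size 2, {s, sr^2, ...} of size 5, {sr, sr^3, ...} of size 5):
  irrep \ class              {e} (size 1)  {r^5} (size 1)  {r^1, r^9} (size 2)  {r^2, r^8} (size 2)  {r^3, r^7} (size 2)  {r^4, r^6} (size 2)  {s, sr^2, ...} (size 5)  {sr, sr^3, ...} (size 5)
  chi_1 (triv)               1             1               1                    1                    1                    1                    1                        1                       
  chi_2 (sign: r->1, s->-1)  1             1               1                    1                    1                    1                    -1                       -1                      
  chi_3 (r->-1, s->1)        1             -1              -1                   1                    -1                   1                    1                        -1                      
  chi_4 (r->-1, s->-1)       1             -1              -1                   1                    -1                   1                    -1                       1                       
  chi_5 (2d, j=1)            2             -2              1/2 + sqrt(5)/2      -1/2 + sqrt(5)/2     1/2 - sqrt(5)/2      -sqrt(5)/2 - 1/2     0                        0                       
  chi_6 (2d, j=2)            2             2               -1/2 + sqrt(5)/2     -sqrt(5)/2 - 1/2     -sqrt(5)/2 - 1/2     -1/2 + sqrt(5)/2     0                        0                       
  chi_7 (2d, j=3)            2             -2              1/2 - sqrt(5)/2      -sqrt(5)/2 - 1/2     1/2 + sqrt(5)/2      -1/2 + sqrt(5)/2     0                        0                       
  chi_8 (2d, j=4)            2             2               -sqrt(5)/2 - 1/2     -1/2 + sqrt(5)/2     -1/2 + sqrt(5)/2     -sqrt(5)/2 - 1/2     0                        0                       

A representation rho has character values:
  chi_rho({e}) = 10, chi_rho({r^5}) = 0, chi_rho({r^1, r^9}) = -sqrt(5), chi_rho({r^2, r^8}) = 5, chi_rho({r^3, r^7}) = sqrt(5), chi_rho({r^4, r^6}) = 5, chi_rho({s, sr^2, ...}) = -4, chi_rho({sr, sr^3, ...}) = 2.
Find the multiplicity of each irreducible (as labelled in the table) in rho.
Multiplicities: chi_1: 1, chi_2: 2, chi_3: 0, chi_4: 3, chi_5: 0, chi_6: 0, chi_7: 1, chi_8: 1.

Working: Use <chi_rho, chi> = (1/|G|) sum_C |C| * chi_rho(C) * conj(chi(C)) with |G| = 20 for each irreducible chi in the table:
  <chi_rho, chi_1> = (1/20)[1*(10)*conj(1) + 1*(0)*conj(1) + 2*(-sqrt(5))*conj(1) + 2*(5)*conj(1) + 2*(sqrt(5))*conj(1) + 2*(5)*conj(1) + 5*(-4)*conj(1) + 5*(2)*conj(1)]
      = (1/20)[(10) + (0) + (-2*sqrt(5)) + (10) + (2*sqrt(5)) + (10) + (-20) + (10)] = 20/20 = 1
  <chi_rho, chi_2> = (1/20)[1*(10)*conj(1) + 1*(0)*conj(1) + 2*(-sqrt(5))*conj(1) + 2*(5)*conj(1) + 2*(sqrt(5))*conj(1) + 2*(5)*conj(1) + 5*(-4)*conj(-1) + 5*(2)*conj(-1)]
      = (1/20)[(10) + (0) + (-2*sqrt(5)) + (10) + (2*sqrt(5)) + (10) + (20) + (-10)] = 40/20 = 2
  <chi_rho, chi_3> = (1/20)[1*(10)*conj(1) + 1*(0)*conj(-1) + 2*(-sqrt(5))*conj(-1) + 2*(5)*conj(1) + 2*(sqrt(5))*conj(-1) + 2*(5)*conj(1) + 5*(-4)*conj(1) + 5*(2)*conj(-1)]
      = (1/20)[(10) + (0) + (2*sqrt(5)) + (10) + (-2*sqrt(5)) + (10) + (-20) + (-10)] = 0/20 = 0
  <chi_rho, chi_4> = (1/20)[1*(10)*conj(1) + 1*(0)*conj(-1) + 2*(-sqrt(5))*conj(-1) + 2*(5)*conj(1) + 2*(sqrt(5))*conj(-1) + 2*(5)*conj(1) + 5*(-4)*conj(-1) + 5*(2)*conj(1)]
      = (1/20)[(10) + (0) + (2*sqrt(5)) + (10) + (-2*sqrt(5)) + (10) + (20) + (10)] = 60/20 = 3
  <chi_rho, chi_5> = (1/20)[1*(10)*conj(2) + 1*(0)*conj(-2) + 2*(-sqrt(5))*conj(1/2 + sqrt(5)/2) + 2*(5)*conj(-1/2 + sqrt(5)/2) + 2*(sqrt(5))*conj(1/2 - sqrt(5)/2) + 2*(5)*conj(-sqrt(5)/2 - 1/2) + 5*(-4)*conj(0) + 5*(2)*conj(0)]
      = (1/20)[(20) + (0) + (-5 - sqrt(5)) + (-5 + 5*sqrt(5)) + (-5 + sqrt(5)) + (-5*sqrt(5) - 5) + (0) + (0)] = 0/20 = 0
  <chi_rho, chi_6> = (1/20)[1*(10)*conj(2) + 1*(0)*conj(2) + 2*(-sqrt(5))*conj(-1/2 + sqrt(5)/2) + 2*(5)*conj(-sqrt(5)/2 - 1/2) + 2*(sqrt(5))*conj(-sqrt(5)/2 - 1/2) + 2*(5)*conj(-1/2 + sqrt(5)/2) + 5*(-4)*conj(0) + 5*(2)*conj(0)]
      = (1/20)[(20) + (0) + (-5 + sqrt(5)) + (-5*sqrt(5) - 5) + (-5 - sqrt(5)) + (-5 + 5*sqrt(5)) + (0) + (0)] = 0/20 = 0
  <chi_rho, chi_7> = (1/20)[1*(10)*conj(2) + 1*(0)*conj(-2) + 2*(-sqrt(5))*conj(1/2 - sqrt(5)/2) + 2*(5)*conj(-sqrt(5)/2 - 1/2) + 2*(sqrt(5))*conj(1/2 + sqrt(5)/2) + 2*(5)*conj(-1/2 + sqrt(5)/2) + 5*(-4)*conj(0) + 5*(2)*conj(0)]
      = (1/20)[(20) + (0) + (5 - sqrt(5)) + (-5*sqrt(5) - 5) + (sqrt(5) + 5) + (-5 + 5*sqrt(5)) + (0) + (0)] = 20/20 = 1
  <chi_rho, chi_8> = (1/20)[1*(10)*conj(2) + 1*(0)*conj(2) + 2*(-sqrt(5))*conj(-sqrt(5)/2 - 1/2) + 2*(5)*conj(-1/2 + sqrt(5)/2) + 2*(sqrt(5))*conj(-1/2 + sqrt(5)/2) + 2*(5)*conj(-sqrt(5)/2 - 1/2) + 5*(-4)*conj(0) + 5*(2)*conj(0)]
      = (1/20)[(20) + (0) + (sqrt(5) + 5) + (-5 + 5*sqrt(5)) + (5 - sqrt(5)) + (-5*sqrt(5) - 5) + (0) + (0)] = 20/20 = 1
Dimension check: dim(rho) = sum (mult * dim) = 1*1 + 2*1 + 0*1 + 3*1 + 0*2 + 0*2 + 1*2 + 1*2 = 10 = chi_rho(e) = 10.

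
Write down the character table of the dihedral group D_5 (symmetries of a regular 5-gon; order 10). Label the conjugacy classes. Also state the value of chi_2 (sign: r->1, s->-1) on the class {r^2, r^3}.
Conjugacy classes: {e} of size 1, {r^1, r^4} of size 2, {r^2, r^3} of size 2, {s, sr, ..., sr^4} of size 5.
Character table:
  irrep \ class              {e} (size 1)  {r^1, r^4} (size 2)  {r^2, r^3} (size 2)  {s, sr, ..., sr^4} (size 5)
  chi_1 (triv)               1             1                    1                    1                          
  chi_2 (sign: r->1, s->-1)  1             1                    1                    -1                         
  chi_3 (2d, j=1)            2             -1/2 + sqrt(5)/2     -sqrt(5)/2 - 1/2     0                          
  chi_4 (2d, j=2)            2             -sqrt(5)/2 - 1/2     -1/2 + sqrt(5)/2     0                          

Spot check: chi_2 (sign: r->1, s->-1) on {r^2, r^3} = 1.

Justification: D_5 has order 2*5 = 10 with 4 conjugacy classes, hence 4 irreducibles. Sum of squared dims 1 + 1 + 4 + 4 = 10 = |G|. Linear characters come from the abelianisation; the 2-dimensional irreps have character r^k -> 2*cos(2*pi*j*k/5), reflections -> 0.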